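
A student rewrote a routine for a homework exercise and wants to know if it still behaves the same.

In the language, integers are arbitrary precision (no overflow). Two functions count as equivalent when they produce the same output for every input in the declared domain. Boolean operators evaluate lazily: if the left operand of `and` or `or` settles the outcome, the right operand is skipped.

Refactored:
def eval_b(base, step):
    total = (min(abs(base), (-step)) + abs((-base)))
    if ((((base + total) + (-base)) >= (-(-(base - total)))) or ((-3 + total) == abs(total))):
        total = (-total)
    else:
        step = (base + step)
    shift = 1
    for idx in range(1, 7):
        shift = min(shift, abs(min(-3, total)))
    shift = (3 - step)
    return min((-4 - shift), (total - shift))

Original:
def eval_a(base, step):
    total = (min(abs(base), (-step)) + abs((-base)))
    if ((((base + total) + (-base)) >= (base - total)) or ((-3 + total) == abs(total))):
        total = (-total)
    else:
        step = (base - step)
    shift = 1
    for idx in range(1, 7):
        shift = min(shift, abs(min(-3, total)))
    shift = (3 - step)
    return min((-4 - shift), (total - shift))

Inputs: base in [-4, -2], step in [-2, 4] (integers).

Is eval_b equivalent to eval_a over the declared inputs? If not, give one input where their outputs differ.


Not equivalent: base=-2, step=4 separates them (-13 vs -5).
eval_a: total = -2; ((((base + total) + (-base)) >= (base - total)) or ((-3 + total) == abs(total))) -> false; step = -6; shift = 1; [idx=1]; shift = 1; [idx=2]; shift = 1; [idx=3]; shift = 1; [idx=4]; shift = 1; [idx=5]; shift = 1; [idx=6]; shift = 1; shift = 9; return -13
eval_b: total = -2; ((((base + total) + (-base)) >= (-(-(base - total)))) or ((-3 + total) == abs(total))) -> false; step = 2; shift = 1; [idx=1]; shift = 1; [idx=2]; shift = 1; [idx=3]; shift = 1; [idx=4]; shift = 1; [idx=5]; shift = 1; [idx=6]; shift = 1; shift = 1; return -5
verdict: not equivalent; witness: base=-2, step=4


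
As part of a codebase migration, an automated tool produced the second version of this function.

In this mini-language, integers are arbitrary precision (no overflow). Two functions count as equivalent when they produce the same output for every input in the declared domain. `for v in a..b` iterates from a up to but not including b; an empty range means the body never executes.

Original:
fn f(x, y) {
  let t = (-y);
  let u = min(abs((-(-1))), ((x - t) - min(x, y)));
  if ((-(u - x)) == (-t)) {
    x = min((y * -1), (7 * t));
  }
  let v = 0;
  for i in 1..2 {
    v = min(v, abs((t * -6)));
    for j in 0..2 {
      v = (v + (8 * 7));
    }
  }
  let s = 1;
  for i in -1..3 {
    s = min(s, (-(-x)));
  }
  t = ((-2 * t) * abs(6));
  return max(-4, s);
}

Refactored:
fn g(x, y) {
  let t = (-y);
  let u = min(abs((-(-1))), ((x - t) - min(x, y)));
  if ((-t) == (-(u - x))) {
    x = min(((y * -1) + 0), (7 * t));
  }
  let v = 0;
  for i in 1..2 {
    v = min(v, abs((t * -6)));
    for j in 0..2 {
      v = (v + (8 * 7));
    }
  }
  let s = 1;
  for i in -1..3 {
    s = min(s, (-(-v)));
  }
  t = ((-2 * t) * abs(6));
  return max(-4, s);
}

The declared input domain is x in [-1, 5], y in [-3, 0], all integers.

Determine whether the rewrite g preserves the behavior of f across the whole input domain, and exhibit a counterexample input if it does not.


Run the pair on x=-1, y=-3.
f: t=3, then u=-1, then ((-(u - x)) == (-t)) is false, then v=0, then (i=1), then v=0, then (j=0), then v=56, then (j=1), then v=112, then s=1, then (i=-1), then s=-1, then (i=0), then s=-1, then (i=1), then s=-1, then (i=2), then s=-1, then t=-36, then returns -1
g: t=3, then u=-1, then ((-t) == (-(u - x))) is false, then v=0, then (i=1), then v=0, then (j=0), then v=56, then (j=1), then v=112, then s=1, then (i=-1), then s=1, then (i=0), then s=1, then (i=1), then s=1, then (i=2), then s=1, then t=-36, then returns 1
-1 and 1 differ, so these are not the same function on this domain.
verdict: not equivalent; witness: x=-1, y=-3


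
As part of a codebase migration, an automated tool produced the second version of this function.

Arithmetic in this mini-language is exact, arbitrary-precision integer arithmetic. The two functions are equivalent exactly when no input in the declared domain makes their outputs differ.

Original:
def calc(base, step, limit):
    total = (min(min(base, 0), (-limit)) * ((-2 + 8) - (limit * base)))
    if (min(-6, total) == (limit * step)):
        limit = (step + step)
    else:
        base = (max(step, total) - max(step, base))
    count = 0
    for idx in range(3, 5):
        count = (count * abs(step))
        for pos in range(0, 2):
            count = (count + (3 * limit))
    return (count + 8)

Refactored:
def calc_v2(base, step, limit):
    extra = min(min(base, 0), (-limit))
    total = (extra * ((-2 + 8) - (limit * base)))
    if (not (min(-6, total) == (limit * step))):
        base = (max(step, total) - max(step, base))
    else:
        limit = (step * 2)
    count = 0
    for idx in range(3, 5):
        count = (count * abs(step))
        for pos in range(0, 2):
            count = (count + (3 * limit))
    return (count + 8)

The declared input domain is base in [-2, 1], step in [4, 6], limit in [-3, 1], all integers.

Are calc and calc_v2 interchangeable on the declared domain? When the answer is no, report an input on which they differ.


Equivalent — the differences include constant usage differs; also boolean connective usage differs; also arithmetic usage differs; also local variable names differ; also statement counts differ, yet no declared input distinguishes the two.
Spot check at base=-2, step=4, limit=-3 — calc: total becomes 0; next (min(-6, total) == (limit * step)) evaluates to false; next base becomes 0; next count becomes 0; next at idx=3:; next count becomes 0; next at pos=0:; next count becomes -9; next at pos=1:; next count becomes -18; next at idx=4:; next count becomes -72; next at pos=0:; next count becomes -81; next at pos=1:; next count becomes -90; next final value -82. calc_v2: extra becomes -2; next total becomes 0; next (not (min(-6, total) == (limit * step))) evaluates to true; next base becomes 0; next count becomes 0; next at idx=3:; next count becomes 0; next at pos=0:; next count becomes -9; next at pos=1:; next count becomes -18; next at idx=4:; next count becomes -72; next at pos=0:; next count becomes -81; next at pos=1:; next count becomes -90; next final value -82. Both give -82.
Across all 60 domain points the two functions coincide.
verdict: equivalent


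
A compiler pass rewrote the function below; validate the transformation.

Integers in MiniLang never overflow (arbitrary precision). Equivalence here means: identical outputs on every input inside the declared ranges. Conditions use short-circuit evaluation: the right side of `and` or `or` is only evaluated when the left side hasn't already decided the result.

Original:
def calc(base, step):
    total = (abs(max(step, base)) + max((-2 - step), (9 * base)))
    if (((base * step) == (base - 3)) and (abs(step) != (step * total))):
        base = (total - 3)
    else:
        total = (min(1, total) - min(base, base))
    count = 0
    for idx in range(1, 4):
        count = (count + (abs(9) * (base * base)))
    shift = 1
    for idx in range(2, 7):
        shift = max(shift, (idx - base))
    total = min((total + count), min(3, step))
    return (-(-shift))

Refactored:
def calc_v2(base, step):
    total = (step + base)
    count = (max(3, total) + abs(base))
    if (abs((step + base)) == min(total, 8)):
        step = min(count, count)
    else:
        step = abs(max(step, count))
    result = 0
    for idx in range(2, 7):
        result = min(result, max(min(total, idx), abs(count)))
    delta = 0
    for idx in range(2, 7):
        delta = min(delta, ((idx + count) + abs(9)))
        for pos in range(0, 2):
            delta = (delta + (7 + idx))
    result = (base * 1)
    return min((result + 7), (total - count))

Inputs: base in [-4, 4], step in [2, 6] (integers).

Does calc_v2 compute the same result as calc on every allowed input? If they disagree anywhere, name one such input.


Consider the input base=-4, step=2.
calc: total=-2, then (((base * step) == (base - 3)) and (abs(step) != (step * total))) is false, then total=2, then count=0, then (idx=1), then count=144, then (idx=2), then count=288, then (idx=3), then count=432, then shift=1, then (idx=2), then shift=6, then (idx=3), then shift=7, then (idx=4), then shift=8, then (idx=5), then shift=9, then (idx=6), then shift=10, then total=2, then returns 10
calc_v2: total=-2, then count=7, then (abs((step + base)) == min(total, 8)) is false, then step=7, then result=0, then (idx=2), then result=0, then (idx=3), then result=0, then (idx=4), then result=0, then (idx=5), then result=0, then (idx=6), then result=0, then delta=0, then (idx=2), then delta=0, then (pos=0), then delta=9, then (pos=1), then delta=18, then (idx=3), then delta=18, then (pos=0), then delta=28, then (pos=1), then delta=38, then (idx=4), then delta=20, then (pos=0), then delta=31, then (pos=1), then delta=42, then (idx=5), then delta=21, then (pos=0), then delta=33, then (pos=1), then delta=45, then (idx=6), then delta=22, then (pos=0), then delta=35, then (pos=1), then delta=48, then result=-4, then returns -9
10 vs -9 — the two versions disagree here.
verdict: not equivalent; witness: base=-4, step=2


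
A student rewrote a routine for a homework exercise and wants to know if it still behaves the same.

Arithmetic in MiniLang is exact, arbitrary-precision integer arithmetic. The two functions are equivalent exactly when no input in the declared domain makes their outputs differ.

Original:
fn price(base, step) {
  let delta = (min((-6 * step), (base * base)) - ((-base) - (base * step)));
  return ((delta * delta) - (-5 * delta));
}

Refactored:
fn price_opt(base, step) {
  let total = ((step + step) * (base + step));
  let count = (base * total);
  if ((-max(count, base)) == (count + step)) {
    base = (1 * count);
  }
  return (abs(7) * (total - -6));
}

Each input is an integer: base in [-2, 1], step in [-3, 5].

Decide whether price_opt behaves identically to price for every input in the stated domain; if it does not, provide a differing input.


Consider the input base=-2, step=-3.
price: delta=8, then returns 104
price_opt: total=30, then count=-60, then ((-max(count, base)) == (count + step)) is false, then returns 252
104 against 252: the behavior changed.
verdict: not equivalent; witness: base=-2, step=-3


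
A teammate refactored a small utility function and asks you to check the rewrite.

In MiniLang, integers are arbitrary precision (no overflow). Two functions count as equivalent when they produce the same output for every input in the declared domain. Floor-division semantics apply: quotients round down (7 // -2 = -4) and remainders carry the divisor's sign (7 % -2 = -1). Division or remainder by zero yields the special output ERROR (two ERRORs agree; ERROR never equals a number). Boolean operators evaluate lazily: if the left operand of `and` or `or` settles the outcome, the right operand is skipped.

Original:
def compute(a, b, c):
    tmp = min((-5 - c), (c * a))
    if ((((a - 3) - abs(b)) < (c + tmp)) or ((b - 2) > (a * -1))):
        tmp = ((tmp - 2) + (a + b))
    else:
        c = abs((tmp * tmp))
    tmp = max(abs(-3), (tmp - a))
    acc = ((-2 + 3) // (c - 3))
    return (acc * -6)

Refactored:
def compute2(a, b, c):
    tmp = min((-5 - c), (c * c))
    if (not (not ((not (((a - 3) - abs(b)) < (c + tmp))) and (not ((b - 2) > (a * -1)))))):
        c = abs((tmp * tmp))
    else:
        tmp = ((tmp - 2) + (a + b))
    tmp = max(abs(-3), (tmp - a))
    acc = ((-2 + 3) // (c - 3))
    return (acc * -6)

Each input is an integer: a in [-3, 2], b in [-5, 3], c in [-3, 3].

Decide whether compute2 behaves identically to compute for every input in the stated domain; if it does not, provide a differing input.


At a=-3, b=0, c=3: compute gives 0, compute2 gives ERROR.
verdict: not equivalent; witness: a=-3, b=0, c=3


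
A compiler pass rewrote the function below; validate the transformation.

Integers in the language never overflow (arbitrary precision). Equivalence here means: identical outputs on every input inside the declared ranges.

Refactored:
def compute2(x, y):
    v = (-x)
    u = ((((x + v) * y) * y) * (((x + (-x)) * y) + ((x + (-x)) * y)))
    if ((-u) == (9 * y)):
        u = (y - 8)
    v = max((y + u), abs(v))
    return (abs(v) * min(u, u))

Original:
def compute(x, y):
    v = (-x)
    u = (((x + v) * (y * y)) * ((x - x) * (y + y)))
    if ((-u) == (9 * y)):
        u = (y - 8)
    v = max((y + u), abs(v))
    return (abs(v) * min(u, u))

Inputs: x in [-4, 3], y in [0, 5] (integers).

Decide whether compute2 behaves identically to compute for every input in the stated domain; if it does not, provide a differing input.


Side by side, the visible changes include: arithmetic usage differs.
Tracing x=-1, y=4: compute: v becomes 1; next u becomes 0; next ((-u) == (9 * y)) evaluates to false; next v becomes 4; next final value 0 | compute2: v becomes 1; next u becomes 0; next ((-u) == (9 * y)) evaluates to false; next v becomes 4; next final value 0 — matching result 0.
Across all 48 domain points the two functions coincide.
verdict: equivalent


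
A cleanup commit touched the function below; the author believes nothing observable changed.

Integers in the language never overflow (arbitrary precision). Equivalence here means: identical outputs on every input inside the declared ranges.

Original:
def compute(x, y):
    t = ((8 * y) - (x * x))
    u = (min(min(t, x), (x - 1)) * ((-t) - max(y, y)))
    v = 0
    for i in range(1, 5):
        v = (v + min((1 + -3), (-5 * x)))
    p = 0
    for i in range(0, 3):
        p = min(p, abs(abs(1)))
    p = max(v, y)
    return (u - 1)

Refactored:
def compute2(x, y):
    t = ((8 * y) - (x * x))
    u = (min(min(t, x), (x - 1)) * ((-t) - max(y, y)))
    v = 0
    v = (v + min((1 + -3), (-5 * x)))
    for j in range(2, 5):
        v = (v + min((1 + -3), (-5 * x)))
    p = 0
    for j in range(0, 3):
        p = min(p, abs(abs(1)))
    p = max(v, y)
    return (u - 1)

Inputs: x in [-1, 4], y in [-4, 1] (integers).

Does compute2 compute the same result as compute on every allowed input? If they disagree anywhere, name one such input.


Comparing the listings, the differences include: arithmetic usage differs; local variable names differ; constant usage differs; statement counts differ; loop structure differs; min/max/abs usage differs.
Spot check at x=-1, y=-4 — compute: t=-33, then u=-1221, then v=0, then (i=1), then v=-2, then (i=2), then v=-4, then (i=3), then v=-6, then (i=4), then v=-8, then p=0, then (i=0), then p=0, then (i=1), then p=0, then (i=2), then p=0, then p=-4, then returns -1222. compute2: t=-33, then u=-1221, then v=0, then v=-2, then (j=2), then v=-4, then (j=3), then v=-6, then (j=4), then v=-8, then p=0, then (j=0), then p=0, then (j=1), then p=0, then (j=2), then p=0, then p=-4, then returns -1222. Both give -1222.
Sweeping the whole domain (36 inputs) finds no disagreement.
verdict: equivalent


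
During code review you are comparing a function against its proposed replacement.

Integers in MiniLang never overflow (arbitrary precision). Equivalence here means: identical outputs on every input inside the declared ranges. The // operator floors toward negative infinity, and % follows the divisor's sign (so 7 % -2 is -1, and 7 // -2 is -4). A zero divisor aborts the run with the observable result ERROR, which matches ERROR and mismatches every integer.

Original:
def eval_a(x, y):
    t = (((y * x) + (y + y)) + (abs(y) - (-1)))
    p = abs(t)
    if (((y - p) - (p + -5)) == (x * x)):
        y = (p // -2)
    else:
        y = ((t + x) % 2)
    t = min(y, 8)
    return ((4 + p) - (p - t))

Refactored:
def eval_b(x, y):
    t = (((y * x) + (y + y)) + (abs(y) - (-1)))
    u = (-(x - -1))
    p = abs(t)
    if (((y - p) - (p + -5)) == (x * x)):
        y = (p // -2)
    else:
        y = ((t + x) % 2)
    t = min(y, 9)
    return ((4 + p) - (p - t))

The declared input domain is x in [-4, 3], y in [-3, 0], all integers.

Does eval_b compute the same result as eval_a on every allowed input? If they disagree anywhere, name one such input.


Equivalent. The one real change (`8` became `9`) has no effect anywhere in the declared ranges.
Checked all 32 inputs in the declared domain: the outputs agree on every one.
One worked example (x=0, y=-2) — eval_a: t becomes -1; next p becomes 1; next (((y - p) - (p + -5)) == (x * x)) evaluates to false; next y becomes 1; next t becomes 1; next final value 5; eval_b: t becomes -1; next u becomes -1; next p becomes 1; next (((y - p) - (p + -5)) == (x * x)) evaluates to false; next y becomes 1; next t becomes 1; next final value 5; agreement on 5.
verdict: equivalent


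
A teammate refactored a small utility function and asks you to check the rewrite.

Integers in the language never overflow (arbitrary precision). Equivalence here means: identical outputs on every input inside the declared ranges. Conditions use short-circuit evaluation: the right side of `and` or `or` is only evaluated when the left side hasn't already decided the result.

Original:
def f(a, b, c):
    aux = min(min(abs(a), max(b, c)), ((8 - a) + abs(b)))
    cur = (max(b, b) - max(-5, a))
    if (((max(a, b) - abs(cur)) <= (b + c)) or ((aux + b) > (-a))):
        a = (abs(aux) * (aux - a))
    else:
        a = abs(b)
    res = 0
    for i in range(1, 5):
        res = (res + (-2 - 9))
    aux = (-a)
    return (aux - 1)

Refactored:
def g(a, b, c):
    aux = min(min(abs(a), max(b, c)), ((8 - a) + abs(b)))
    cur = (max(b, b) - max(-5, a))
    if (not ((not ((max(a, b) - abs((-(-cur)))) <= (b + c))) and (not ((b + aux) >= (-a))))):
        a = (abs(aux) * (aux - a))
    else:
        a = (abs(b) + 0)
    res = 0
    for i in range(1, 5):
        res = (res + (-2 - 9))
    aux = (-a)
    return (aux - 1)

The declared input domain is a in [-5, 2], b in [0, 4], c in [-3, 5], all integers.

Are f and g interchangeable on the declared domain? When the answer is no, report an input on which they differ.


The suspicious-looking change has no observable effect anywhere in the declared ranges.
Spot check at a=-5, b=3, c=4 — f: aux becomes 4; next cur becomes 8; next (((max(a, b) - abs(cur)) <= (b + c)) or ((aux + b) > (-a))) evaluates to true; next a becomes 36; next res becomes 0; next at i=1:; next res becomes -11; next at i=2:; next res becomes -22; next at i=3:; next res becomes -33; next at i=4:; next res becomes -44; next aux becomes -36; next final value -37. g: aux becomes 4; next cur becomes 8; next (not ((not ((max(a, b) - abs((-(-cur)))) <= (b + c))) and (not ((b + aux) >= (-a))))) evaluates to true; next a becomes 36; next res becomes 0; next at i=1:; next res becomes -11; next at i=2:; next res becomes -22; next at i=3:; next res becomes -33; next at i=4:; next res becomes -44; next aux becomes -36; next final value -37. Both give -37.
Every one of the 360 inputs gives matching results.
verdict: equivalent


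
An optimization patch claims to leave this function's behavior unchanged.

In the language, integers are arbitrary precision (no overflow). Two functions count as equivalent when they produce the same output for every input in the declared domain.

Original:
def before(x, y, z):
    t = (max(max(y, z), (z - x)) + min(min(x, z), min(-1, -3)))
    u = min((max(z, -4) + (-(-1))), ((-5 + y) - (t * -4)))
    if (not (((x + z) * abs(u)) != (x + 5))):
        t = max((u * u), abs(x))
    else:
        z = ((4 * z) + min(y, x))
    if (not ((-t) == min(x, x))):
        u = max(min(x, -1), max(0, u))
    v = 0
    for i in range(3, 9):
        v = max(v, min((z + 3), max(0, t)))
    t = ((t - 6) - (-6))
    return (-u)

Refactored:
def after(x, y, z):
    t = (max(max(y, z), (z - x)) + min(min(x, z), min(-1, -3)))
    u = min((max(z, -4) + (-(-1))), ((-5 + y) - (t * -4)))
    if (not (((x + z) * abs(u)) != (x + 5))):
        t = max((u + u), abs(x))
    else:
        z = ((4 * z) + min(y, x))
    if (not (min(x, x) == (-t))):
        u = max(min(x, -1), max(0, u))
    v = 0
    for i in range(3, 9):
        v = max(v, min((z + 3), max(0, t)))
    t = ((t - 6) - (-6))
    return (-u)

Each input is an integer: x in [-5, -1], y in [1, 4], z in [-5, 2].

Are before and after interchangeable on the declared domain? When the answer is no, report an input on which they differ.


Evaluate both at x=-1, y=1, z=2.
before: t = 0; u = -4; (not (((x + z) * abs(u)) != (x + 5))) -> true; t = 16; (not ((-t) == min(x, x))) -> true; u = 0; v = 0; [i=3]; v = 5; [i=4]; v = 5; [i=5]; v = 5; [i=6]; v = 5; [i=7]; v = 5; [i=8]; v = 5; t = 16; return 0
after: t = 0; u = -4; (not (((x + z) * abs(u)) != (x + 5))) -> true; t = 1; (not (min(x, x) == (-t))) -> false; v = 0; [i=3]; v = 1; [i=4]; v = 1; [i=5]; v = 1; [i=6]; v = 1; [i=7]; v = 1; [i=8]; v = 1; t = 1; return 4
0 vs 4 — the two versions disagree here.
verdict: not equivalent; witness: x=-1, y=1, z=2


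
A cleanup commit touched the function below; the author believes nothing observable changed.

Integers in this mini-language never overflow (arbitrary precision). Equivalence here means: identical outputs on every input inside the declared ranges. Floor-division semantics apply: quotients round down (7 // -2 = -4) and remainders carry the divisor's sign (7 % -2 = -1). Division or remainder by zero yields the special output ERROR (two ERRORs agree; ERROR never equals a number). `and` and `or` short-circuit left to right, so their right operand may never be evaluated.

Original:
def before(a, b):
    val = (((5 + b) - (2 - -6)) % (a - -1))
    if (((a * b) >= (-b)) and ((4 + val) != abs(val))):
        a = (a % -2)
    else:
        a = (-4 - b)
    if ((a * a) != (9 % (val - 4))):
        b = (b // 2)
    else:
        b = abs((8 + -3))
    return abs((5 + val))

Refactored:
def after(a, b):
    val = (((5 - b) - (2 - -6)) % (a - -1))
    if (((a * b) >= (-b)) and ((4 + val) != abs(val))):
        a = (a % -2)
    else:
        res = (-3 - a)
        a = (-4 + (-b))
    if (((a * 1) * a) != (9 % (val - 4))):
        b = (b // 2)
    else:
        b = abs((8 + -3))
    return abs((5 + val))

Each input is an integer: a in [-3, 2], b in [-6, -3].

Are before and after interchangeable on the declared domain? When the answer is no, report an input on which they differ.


Consider the input a=2, b=-5.
before: val = 1; (((a * b) >= (-b)) and ((4 + val) != abs(val))) -> false; a = 1; ((a * a) != (9 % (val - 4))) -> true; b = -3; return 6
after: val = 2; (((a * b) >= (-b)) and ((4 + val) != abs(val))) -> false; res = -5; a = 1; (((a * 1) * a) != (9 % (val - 4))) -> true; b = -3; return 7
6 and 7 differ, so these are not the same function on this domain.
verdict: not equivalent; witness: a=2, b=-5


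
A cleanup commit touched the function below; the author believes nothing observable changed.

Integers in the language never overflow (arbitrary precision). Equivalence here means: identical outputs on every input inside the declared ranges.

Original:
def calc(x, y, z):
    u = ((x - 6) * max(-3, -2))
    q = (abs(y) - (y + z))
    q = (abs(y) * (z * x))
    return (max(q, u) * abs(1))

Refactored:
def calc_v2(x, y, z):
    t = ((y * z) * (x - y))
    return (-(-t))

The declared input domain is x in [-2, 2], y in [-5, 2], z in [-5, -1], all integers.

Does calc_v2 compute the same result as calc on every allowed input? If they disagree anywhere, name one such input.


There is a counterexample at x=-2, y=-5, z=-5: 50 on one side, 75 on the other.
calc: u=16, then q=15, then q=50, then returns 50
calc_v2: t=75, then returns 75
verdict: not equivalent; witness: x=-2, y=-5, z=-5


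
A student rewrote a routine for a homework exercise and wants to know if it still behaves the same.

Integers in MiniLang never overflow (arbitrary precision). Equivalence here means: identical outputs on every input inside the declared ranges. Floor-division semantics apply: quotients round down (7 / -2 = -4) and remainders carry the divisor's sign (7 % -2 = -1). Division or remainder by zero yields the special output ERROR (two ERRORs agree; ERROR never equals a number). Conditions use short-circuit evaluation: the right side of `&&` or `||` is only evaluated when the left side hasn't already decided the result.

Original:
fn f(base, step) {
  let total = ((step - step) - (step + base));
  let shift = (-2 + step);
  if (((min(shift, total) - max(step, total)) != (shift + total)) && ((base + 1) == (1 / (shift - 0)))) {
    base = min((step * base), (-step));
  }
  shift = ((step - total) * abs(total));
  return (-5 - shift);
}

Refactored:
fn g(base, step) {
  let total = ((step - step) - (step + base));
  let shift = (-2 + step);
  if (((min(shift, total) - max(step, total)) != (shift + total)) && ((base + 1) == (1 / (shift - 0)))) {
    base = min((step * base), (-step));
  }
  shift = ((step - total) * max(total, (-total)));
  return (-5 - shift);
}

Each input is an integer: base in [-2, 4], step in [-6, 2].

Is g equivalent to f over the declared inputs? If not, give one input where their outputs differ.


Reading the diff, among the changes: min/max/abs usage differs.
As a probe, take base=-1, step=-6: f runs total becomes 7; next shift becomes -8; next (((min(shift, total) - max(step, total)) != (shift + total)) && ((base + 1) == (1 / (shift - 0)))) evaluates to false; next shift becomes -91; next final value 86; g runs total becomes 7; next shift becomes -8; next (((min(shift, total) - max(step, total)) != (shift + total)) && ((base + 1) == (1 / (shift - 0)))) evaluates to false; next shift becomes -91; next final value 86; both end at 86.
Across all 63 domain points the two functions coincide.
verdict: equivalent


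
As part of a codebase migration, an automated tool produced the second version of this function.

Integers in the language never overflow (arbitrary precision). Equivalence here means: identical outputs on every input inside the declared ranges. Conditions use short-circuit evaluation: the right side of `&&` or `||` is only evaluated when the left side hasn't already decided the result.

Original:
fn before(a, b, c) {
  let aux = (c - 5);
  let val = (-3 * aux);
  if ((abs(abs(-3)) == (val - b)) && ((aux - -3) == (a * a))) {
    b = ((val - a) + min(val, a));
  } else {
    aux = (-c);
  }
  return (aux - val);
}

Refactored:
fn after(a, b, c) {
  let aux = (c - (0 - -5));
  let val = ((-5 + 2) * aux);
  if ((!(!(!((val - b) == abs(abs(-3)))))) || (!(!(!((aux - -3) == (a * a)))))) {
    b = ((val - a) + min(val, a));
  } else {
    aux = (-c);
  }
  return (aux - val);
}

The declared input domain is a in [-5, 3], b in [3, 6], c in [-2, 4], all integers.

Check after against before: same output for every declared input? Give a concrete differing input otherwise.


Run the pair on a=-5, b=3, c=-2.
before: aux := -7 | val := 21 | ((abs(abs(-3)) == (val - b)) && ((aux - -3) == (a * a))): false | aux := 2 | result -19
after: aux := -7 | val := 21 | ((!(!(!((val - b) == abs(abs(-3)))))) || (!(!(!((aux - -3) == (a * a)))))): true | b := 21 | result -28
-19 vs -28 — the two versions disagree here.
verdict: not equivalent; witness: a=-5, b=3, c=-2


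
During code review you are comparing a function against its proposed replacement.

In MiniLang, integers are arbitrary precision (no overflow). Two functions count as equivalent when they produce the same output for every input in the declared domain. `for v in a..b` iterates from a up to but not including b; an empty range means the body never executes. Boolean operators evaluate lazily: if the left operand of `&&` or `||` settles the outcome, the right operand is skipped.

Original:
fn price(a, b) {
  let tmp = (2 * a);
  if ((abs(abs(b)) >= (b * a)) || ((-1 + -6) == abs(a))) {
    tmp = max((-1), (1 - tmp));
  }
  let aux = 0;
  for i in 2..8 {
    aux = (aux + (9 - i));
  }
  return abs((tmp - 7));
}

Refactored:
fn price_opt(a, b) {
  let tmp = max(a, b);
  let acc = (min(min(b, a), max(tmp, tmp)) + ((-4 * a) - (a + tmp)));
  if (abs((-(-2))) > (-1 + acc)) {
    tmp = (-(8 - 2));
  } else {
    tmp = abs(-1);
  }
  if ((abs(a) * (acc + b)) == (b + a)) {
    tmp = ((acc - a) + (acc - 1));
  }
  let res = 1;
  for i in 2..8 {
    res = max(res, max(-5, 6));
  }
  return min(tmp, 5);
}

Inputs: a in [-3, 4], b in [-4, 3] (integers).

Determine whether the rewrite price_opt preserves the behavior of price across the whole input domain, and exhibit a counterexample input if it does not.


Evaluate both at a=-3, b=-4.
price: tmp := -6 | ((abs(abs(b)) >= (b * a)) || ((-1 + -6) == abs(a))): false | aux := 0 | iter i=2: | aux := 7 | iter i=3: | aux := 13 | iter i=4: | aux := 18 | iter i=5: | aux := 22 | iter i=6: | aux := 25 | iter i=7: | aux := 27 | result 13
price_opt: tmp := -3 | acc := 14 | (abs((-(-2))) > (-1 + acc)): false | tmp := 1 | ((abs(a) * (acc + b)) == (b + a)): false | res := 1 | iter i=2: | res := 6 | iter i=3: | res := 6 | iter i=4: | res := 6 | iter i=5: | res := 6 | iter i=6: | res := 6 | iter i=7: | res := 6 | result 1
13 vs 1 — the two versions disagree here.
verdict: not equivalent; witness: a=-3, b=-4


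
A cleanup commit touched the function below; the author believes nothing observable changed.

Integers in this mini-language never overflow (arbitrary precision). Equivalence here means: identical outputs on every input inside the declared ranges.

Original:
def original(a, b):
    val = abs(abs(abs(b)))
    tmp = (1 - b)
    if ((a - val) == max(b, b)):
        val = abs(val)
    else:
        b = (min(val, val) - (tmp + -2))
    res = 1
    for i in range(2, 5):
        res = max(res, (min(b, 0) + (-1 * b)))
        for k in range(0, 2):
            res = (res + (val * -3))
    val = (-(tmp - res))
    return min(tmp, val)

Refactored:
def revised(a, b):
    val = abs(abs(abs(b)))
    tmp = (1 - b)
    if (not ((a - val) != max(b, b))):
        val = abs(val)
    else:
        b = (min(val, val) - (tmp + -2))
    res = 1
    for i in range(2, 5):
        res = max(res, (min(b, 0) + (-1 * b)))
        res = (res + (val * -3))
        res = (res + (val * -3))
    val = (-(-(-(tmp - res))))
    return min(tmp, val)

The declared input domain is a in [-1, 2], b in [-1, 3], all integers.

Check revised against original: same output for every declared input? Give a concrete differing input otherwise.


The two are interchangeable: local variable names differ; constant usage differs; loop structure differs; boolean connective usage differs; arithmetic usage differs; comparison usage differs, and every declared input agrees.
Tracing a=0, b=2: original: val := 2 | tmp := -1 | ((a - val) == max(b, b)): false | b := 5 | res := 1 | iter i=2: | res := 1 | iter k=0: | res := -5 | iter k=1: | res := -11 | iter i=3: | res := -5 | iter k=0: | res := -11 | iter k=1: | res := -17 | iter i=4: | res := -5 | iter k=0: | res := -11 | iter k=1: | res := -17 | val := -16 | result -16 | revised: val := 2 | tmp := -1 | (not ((a - val) != max(b, b))): false | b := 5 | res := 1 | iter i=2: | res := 1 | res := -5 | res := -11 | iter i=3: | res := -5 | res := -11 | res := -17 | iter i=4: | res := -5 | res := -11 | res := -17 | val := -16 | result -16 — matching result -16.
Every one of the 20 inputs gives matching results.
verdict: equivalent


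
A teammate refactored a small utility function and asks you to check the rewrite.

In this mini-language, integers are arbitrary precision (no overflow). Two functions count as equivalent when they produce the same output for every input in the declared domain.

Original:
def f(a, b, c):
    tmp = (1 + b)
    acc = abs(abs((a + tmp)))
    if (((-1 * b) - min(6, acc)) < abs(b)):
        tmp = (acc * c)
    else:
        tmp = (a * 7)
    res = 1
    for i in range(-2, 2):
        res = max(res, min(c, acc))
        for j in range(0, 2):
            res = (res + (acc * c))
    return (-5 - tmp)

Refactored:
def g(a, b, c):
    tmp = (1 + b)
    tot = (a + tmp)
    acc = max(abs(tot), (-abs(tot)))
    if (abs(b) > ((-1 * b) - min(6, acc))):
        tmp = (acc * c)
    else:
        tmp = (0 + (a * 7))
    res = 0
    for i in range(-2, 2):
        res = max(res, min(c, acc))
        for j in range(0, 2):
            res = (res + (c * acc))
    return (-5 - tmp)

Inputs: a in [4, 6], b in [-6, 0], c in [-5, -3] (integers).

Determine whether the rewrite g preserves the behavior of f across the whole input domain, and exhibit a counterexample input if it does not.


The one real change (`1` became `0`) has no effect anywhere in the declared ranges; all 63 inputs agree.
verdict: equivalent


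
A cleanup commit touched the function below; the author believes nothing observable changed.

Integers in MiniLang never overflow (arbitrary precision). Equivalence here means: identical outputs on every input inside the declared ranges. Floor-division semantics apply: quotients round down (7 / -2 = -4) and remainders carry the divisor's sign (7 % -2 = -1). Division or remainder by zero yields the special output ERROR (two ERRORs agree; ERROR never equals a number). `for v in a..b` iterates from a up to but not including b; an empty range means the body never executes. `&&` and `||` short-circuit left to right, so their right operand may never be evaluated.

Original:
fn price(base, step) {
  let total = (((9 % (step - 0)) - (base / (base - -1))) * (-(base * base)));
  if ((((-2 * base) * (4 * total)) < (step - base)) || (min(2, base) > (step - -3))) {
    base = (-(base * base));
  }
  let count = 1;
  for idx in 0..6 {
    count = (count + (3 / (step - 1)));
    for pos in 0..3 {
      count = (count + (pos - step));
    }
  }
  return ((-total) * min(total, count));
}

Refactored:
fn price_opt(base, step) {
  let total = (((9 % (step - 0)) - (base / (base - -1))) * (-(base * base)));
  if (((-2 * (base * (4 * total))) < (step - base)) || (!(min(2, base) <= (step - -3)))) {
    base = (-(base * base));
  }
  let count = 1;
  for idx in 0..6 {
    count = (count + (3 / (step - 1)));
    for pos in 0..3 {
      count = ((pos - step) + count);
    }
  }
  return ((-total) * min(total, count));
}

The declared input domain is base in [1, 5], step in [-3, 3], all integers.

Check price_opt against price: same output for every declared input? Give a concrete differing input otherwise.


Behavior is preserved: although boolean connective usage differs; also comparison usage differs, the outputs never diverge.
Tracing base=5, step=-1: price: total=0, then ((((-2 * base) * (4 * total)) < (step - base)) || (min(2, base) > (step - -3))) is false, then count=1, then (idx=0), then count=-1, then (pos=0), then count=0, then (pos=1), then count=2, then (pos=2), then count=5, then (idx=1), then count=3, then (pos=0), then count=4, then (pos=1), then count=6, then (pos=2), then count=9, then (idx=2), then count=7, then (pos=0), then count=8, then (pos=1), then count=10, then (pos=2), then count=13, then (idx=3), then count=11, then (pos=0), then count=12, then (pos=1), then count=14, then (pos=2), then count=17, then (idx=4), then count=15, then (pos=0), then count=16, then (pos=1), then count=18, then (pos=2), then count=21, then (idx=5), then count=19, then (pos=0), then count=20, then (pos=1), then count=22, then (pos=2), then count=25, then returns 0 | price_opt: total=0, then (((-2 * (base * (4 * total))) < (step - base)) || (!(min(2, base) <= (step - -3)))) is false, then count=1, then (idx=0), then count=-1, then (pos=0), then count=0, then (pos=1), then count=2, then (pos=2), then count=5, then (idx=1), then count=3, then (pos=0), then count=4, then (pos=1), then count=6, then (pos=2), then count=9, then (idx=2), then count=7, then (pos=0), then count=8, then (pos=1), then count=10, then (pos=2), then count=13, then (idx=3), then count=11, then (pos=0), then count=12, then (pos=1), then count=14, then (pos=2), then count=17, then (idx=4), then count=15, then (pos=0), then count=16, then (pos=1), then count=18, then (pos=2), then count=21, then (idx=5), then count=19, then (pos=0), then count=20, then (pos=1), then count=22, then (pos=2), then count=25, then returns 0 — matching result 0.
Across all 35 domain points the two functions coincide.
verdict: equivalent


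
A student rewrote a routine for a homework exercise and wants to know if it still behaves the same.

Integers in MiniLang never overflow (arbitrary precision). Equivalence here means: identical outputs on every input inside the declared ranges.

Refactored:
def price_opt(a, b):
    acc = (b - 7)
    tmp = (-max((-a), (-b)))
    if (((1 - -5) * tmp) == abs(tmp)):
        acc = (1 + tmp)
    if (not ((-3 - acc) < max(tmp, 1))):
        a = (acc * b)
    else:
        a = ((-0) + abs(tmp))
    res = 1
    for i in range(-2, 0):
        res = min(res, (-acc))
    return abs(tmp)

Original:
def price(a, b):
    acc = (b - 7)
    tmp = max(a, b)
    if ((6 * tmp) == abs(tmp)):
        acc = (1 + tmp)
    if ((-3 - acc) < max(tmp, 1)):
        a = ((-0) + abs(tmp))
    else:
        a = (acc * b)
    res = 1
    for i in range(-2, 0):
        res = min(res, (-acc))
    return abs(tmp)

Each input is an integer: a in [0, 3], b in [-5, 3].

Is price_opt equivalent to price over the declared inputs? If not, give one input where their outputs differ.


Try a=0, b=-5.
price: acc = -12; tmp = 0; ((6 * tmp) == abs(tmp)) -> true; acc = 1; ((-3 - acc) < max(tmp, 1)) -> true; a = 0; res = 1; [i=-2]; res = -1; [i=-1]; res = -1; return 0
price_opt: acc = -12; tmp = -5; (((1 - -5) * tmp) == abs(tmp)) -> false; (not ((-3 - acc) < max(tmp, 1))) -> true; a = 60; res = 1; [i=-2]; res = 1; [i=-1]; res = 1; return 5
0 and 5 differ, so these are not the same function on this domain.
verdict: not equivalent; witness: a=0, b=-5


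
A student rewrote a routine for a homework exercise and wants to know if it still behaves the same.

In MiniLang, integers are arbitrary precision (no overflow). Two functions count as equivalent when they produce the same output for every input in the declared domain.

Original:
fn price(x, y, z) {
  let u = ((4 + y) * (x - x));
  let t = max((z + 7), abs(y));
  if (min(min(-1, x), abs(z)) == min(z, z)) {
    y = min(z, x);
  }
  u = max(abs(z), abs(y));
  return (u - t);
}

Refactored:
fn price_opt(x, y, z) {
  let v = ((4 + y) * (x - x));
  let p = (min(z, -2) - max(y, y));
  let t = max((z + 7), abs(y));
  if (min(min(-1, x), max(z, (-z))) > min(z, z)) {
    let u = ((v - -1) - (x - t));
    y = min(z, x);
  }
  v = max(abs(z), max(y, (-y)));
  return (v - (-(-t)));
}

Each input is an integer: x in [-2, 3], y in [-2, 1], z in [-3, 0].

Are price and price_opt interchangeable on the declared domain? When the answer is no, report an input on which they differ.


At x=-1, y=-2, z=-1: price gives -5, price_opt gives -4.
verdict: not equivalent; witness: x=-1, y=-2, z=-1


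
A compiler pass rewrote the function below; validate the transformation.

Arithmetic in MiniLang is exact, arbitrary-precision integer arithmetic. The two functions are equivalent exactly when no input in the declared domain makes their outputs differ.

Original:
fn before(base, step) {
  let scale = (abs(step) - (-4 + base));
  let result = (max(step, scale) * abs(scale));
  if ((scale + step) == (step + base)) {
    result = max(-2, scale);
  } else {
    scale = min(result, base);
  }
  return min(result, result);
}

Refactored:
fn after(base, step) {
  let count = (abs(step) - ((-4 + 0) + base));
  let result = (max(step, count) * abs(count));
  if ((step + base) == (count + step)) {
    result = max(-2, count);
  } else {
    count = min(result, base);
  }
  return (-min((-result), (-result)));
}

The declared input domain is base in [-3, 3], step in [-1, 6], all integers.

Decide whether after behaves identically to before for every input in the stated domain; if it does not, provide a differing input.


There is a behavioral-looking edit here, yet the outcome never shifts on this domain; all 56 inputs agree.
verdict: equivalent


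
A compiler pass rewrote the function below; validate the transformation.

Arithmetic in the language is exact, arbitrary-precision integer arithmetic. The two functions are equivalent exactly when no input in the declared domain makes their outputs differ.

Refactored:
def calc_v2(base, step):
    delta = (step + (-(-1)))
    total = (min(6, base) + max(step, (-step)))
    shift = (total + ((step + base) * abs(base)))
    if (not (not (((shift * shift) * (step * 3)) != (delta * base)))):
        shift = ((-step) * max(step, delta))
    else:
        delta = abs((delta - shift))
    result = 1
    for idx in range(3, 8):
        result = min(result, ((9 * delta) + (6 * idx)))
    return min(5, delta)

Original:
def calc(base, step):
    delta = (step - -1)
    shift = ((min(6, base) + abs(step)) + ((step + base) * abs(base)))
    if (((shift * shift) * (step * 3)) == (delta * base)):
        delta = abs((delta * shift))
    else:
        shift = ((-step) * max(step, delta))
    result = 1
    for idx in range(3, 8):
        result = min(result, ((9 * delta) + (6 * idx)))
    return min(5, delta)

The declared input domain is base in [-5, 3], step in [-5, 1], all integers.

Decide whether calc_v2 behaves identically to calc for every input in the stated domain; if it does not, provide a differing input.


Take base=0, step=0.
calc: delta becomes 1; next shift becomes 0; next (((shift * shift) * (step * 3)) == (delta * base)) evaluates to true; next delta becomes 0; next result becomes 1; next at idx=3:; next result becomes 1; next at idx=4:; next result becomes 1; next at idx=5:; next result becomes 1; next at idx=6:; next result becomes 1; next at idx=7:; next result becomes 1; next final value 0
calc_v2: delta becomes 1; next total becomes 0; next shift becomes 0; next (not (not (((shift * shift) * (step * 3)) != (delta * base)))) evaluates to false; next delta becomes 1; next result becomes 1; next at idx=3:; next result becomes 1; next at idx=4:; next result becomes 1; next at idx=5:; next result becomes 1; next at idx=6:; next result becomes 1; next at idx=7:; next result becomes 1; next final value 1
0 != 1, so the rewrite changes behavior.
verdict: not equivalent; witness: base=0, step=0
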